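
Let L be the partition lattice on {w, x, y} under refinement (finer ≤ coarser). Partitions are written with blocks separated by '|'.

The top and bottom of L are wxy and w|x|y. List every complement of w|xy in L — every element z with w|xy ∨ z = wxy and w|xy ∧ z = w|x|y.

Need z with w|xy ∨ z = wxy and w|xy ∧ z = w|x|y.
Checking each element gives: wx|y, wy|x.

wx|y, wy|x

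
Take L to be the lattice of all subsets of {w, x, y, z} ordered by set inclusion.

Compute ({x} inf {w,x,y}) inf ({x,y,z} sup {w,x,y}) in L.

{x} ∧ {w,x,y} = {x}
{x,y,z} ∨ {w,x,y} = {w,x,y,z}
{x} ∧ {w,x,y,z} = {x}

{x}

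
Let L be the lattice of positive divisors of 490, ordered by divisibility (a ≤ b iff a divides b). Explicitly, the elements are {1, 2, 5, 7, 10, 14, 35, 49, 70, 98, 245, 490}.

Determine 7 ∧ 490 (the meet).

Common lower bounds of {7, 490}: 1, 7.
The greatest among these is 7.

7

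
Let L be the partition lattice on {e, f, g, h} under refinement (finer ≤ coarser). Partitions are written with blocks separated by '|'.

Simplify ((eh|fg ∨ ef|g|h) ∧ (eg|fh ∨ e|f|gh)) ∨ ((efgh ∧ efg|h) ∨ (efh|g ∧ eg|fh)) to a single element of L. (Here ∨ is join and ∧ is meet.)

efgh

eh|fg ∨ ef|g|h = efgh
eg|fh ∨ e|f|gh = efgh
efgh ∧ efgh = efgh
efgh ∧ efg|h = efg|h
efh|g ∧ eg|fh = e|fh|g
efg|h ∨ e|fh|g = efgh
efgh ∨ efgh = efgh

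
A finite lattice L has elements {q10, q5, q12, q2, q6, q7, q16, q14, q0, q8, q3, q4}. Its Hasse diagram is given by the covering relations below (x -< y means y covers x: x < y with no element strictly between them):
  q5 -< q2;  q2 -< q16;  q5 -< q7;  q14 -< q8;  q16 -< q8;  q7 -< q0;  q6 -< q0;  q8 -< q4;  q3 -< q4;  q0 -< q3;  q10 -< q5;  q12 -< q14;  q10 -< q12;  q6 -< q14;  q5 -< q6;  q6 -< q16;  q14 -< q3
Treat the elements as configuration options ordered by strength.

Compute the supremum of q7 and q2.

Common upper bounds of {q7, q2}: q4.
The least among these is q4.

q4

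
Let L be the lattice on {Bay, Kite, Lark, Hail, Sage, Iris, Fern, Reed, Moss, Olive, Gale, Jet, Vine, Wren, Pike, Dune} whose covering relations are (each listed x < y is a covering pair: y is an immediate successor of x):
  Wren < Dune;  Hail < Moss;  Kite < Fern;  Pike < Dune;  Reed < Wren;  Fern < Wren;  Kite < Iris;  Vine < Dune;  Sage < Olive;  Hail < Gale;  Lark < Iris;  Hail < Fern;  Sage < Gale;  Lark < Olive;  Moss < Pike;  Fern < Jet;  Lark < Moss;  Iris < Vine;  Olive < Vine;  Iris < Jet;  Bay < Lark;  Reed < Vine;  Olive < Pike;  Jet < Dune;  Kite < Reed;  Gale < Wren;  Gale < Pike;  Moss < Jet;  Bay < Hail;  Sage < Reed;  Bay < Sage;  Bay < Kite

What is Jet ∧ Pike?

Moss

Common lower bounds of {Jet, Pike}: Bay, Hail, Lark, Moss.
The greatest among these is Moss.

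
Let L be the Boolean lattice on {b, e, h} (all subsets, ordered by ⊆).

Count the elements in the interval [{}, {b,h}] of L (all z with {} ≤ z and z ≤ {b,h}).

4

The interval [{}, {b,h}] = {{b,h}, {b}, {h}, {}}, which has 4 elements.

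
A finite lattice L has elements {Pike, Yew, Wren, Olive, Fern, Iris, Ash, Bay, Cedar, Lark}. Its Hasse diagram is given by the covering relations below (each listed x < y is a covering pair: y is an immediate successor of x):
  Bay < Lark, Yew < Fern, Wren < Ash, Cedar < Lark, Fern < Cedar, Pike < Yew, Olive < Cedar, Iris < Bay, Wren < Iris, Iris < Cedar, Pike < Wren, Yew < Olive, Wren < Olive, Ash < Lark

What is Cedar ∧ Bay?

Common lower bounds of {Cedar, Bay}: Iris, Pike, Wren.
The greatest among these is Iris.

Iris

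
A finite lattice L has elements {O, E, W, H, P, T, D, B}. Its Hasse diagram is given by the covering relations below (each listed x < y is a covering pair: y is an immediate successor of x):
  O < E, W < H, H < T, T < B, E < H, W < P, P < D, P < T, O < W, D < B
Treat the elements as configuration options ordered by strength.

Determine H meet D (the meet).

Common lower bounds of {H, D}: O, W.
The greatest among these is W.

W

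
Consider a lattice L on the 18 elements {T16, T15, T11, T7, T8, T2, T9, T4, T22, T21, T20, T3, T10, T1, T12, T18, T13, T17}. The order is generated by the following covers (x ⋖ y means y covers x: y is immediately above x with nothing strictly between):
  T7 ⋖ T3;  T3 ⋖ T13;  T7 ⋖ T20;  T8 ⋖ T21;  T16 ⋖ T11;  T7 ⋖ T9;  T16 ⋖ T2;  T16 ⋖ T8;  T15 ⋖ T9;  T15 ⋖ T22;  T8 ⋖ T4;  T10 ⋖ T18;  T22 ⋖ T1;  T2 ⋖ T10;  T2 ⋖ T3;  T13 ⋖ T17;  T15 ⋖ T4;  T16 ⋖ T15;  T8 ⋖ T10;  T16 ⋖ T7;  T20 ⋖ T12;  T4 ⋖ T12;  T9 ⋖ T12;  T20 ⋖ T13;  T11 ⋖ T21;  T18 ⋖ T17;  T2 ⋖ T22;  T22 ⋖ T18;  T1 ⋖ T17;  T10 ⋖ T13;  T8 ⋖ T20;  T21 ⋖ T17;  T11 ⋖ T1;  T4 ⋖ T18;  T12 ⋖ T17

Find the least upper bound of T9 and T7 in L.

T9

Common upper bounds of {T9, T7}: T12, T17, T9.
The least among these is T9.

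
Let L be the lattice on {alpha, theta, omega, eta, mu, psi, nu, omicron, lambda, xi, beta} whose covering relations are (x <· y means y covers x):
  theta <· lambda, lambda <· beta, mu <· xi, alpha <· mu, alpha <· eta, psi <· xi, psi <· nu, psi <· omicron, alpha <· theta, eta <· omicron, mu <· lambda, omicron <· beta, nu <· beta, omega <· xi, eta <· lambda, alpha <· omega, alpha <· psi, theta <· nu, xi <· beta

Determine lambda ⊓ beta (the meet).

Common lower bounds of {lambda, beta}: alpha, eta, lambda, mu, theta.
The greatest among these is lambda.

lambda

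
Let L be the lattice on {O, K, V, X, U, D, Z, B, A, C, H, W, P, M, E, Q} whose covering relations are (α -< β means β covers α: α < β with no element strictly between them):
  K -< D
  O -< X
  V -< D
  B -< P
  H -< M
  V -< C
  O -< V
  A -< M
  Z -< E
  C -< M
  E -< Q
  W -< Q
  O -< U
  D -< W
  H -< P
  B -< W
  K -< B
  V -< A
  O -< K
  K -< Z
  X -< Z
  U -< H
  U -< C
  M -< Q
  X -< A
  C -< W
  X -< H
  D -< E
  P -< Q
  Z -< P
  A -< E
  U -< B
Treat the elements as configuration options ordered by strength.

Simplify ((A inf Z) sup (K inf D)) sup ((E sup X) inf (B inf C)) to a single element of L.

A ∧ Z = X
K ∧ D = K
X ∨ K = Z
E ∨ X = E
B ∧ C = U
E ∧ U = O
Z ∨ O = Z

Z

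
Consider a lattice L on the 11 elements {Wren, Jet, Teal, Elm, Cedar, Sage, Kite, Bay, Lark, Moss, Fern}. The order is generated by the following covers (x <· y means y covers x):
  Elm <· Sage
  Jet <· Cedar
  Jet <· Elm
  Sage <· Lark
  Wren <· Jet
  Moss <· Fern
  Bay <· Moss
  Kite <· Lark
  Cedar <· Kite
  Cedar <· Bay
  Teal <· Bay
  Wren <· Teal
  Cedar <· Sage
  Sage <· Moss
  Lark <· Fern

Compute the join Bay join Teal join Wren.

Common upper bounds of {Bay, Teal, Wren}: Bay, Fern, Moss.
The least among these is Bay.

Bay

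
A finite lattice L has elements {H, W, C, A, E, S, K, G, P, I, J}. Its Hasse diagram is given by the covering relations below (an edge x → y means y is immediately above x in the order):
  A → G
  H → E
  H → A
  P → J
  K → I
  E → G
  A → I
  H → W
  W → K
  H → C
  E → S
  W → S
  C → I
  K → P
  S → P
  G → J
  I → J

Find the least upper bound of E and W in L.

S

Common upper bounds of {E, W}: J, P, S.
The least among these is S.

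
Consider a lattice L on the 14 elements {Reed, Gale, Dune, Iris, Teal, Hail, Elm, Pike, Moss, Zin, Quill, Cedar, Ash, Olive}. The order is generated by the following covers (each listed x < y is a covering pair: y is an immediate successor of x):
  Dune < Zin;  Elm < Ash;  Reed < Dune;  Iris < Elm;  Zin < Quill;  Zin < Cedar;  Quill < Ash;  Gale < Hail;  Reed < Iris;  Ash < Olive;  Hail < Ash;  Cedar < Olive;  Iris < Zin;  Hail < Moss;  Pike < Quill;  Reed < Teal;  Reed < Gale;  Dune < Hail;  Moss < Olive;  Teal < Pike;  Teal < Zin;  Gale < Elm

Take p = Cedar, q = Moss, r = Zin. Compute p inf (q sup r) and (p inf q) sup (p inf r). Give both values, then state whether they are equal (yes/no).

q sup r = Olive, so p inf (q sup r) = Cedar inf Olive = Cedar.
p inf q = Dune and p inf r = Zin, so (p inf q) sup (p inf r) = Dune sup Zin = Zin.
Equal: no.

Cedar; Zin; no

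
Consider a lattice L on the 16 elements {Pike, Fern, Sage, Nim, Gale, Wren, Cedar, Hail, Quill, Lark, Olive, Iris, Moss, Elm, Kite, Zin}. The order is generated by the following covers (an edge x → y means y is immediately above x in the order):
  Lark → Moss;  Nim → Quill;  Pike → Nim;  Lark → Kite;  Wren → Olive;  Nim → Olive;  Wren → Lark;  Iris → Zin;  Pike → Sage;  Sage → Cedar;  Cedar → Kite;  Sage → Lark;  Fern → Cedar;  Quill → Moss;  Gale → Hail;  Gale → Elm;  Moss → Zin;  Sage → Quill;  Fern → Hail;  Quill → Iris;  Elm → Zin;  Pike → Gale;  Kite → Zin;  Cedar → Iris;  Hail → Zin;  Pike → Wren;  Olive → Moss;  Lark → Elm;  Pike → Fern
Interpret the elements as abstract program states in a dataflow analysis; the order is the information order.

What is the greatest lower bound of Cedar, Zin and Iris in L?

Common lower bounds of {Cedar, Zin, Iris}: Cedar, Fern, Pike, Sage.
The greatest among these is Cedar.

Cedar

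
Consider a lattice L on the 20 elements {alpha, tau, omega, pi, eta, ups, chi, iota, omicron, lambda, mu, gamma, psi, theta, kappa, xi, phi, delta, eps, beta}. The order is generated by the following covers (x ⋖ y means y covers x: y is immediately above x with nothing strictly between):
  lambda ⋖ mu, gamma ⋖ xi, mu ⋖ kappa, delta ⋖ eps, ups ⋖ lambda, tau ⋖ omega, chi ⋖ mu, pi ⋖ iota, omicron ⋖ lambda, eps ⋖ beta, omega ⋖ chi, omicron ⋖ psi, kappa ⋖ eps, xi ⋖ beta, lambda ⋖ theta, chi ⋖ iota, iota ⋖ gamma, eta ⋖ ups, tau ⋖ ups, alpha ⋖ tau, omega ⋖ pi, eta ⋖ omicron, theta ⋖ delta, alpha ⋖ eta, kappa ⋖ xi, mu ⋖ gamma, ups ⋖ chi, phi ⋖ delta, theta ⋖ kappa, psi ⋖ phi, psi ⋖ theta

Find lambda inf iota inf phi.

eta

Common lower bounds of {lambda, iota, phi}: alpha, eta.
The greatest among these is eta.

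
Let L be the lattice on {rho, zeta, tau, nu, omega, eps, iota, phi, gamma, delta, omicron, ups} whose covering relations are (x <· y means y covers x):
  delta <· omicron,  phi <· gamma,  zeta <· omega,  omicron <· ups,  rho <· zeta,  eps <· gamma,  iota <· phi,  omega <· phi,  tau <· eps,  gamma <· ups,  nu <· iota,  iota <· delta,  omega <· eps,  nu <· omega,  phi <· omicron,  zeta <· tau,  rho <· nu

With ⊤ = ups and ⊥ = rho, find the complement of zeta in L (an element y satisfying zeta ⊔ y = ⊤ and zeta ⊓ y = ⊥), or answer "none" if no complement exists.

none

For every candidate y, either zeta ∨ y ≠ ups or zeta ∧ y ≠ rho; no complement exists.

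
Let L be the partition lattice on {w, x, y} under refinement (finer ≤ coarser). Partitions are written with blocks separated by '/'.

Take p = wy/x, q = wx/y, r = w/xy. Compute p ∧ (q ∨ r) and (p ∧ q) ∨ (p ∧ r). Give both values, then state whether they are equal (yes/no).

wy/x; w/x/y; no

q ∨ r = wxy, so p ∧ (q ∨ r) = wy/x ∧ wxy = wy/x.
p ∧ q = w/x/y and p ∧ r = w/x/y, so (p ∧ q) ∨ (p ∧ r) = w/x/y ∨ w/x/y = w/x/y.
Equal: no.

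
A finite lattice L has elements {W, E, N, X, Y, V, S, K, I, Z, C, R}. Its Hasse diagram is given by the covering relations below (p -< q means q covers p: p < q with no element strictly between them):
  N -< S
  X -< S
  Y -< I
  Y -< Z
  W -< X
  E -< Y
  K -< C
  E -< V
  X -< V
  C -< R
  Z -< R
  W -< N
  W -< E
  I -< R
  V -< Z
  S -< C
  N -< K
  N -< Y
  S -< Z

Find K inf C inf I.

N

Common lower bounds of {K, C, I}: N, W.
The greatest among these is N.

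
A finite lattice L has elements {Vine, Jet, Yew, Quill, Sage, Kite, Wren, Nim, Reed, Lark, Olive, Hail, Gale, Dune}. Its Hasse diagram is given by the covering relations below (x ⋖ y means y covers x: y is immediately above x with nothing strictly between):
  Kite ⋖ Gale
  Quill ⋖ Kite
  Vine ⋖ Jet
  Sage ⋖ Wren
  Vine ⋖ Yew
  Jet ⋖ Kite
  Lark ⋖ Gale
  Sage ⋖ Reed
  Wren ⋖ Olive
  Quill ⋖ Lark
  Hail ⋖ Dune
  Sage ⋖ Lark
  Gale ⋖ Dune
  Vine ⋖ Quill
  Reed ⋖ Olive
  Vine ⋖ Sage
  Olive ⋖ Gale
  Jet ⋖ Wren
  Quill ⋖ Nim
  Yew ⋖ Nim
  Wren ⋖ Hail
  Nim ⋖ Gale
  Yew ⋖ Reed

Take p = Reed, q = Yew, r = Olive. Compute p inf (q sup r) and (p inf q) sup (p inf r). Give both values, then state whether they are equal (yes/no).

Reed; Reed; yes

q sup r = Olive, so p inf (q sup r) = Reed inf Olive = Reed.
p inf q = Yew and p inf r = Reed, so (p inf q) sup (p inf r) = Yew sup Reed = Reed.
Equal: yes.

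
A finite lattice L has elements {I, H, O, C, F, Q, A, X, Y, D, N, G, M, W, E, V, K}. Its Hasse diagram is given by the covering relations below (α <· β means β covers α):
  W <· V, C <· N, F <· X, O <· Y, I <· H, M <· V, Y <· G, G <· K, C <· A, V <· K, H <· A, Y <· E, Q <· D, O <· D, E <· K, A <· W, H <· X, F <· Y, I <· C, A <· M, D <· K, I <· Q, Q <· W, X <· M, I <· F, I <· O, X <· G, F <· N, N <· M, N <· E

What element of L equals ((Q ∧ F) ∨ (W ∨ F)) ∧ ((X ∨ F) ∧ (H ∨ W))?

Q ∧ F = I
W ∨ F = V
I ∨ V = V
X ∨ F = X
H ∨ W = W
X ∧ W = H
V ∧ H = H

H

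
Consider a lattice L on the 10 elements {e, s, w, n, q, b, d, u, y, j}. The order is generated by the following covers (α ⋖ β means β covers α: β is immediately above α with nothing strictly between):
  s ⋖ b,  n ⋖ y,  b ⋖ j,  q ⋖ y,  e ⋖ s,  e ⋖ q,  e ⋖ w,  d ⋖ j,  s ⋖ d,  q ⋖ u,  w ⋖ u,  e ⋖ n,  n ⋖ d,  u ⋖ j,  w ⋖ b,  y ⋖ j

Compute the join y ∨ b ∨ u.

j

Common upper bounds of {y, b, u}: j.
The least among these is j.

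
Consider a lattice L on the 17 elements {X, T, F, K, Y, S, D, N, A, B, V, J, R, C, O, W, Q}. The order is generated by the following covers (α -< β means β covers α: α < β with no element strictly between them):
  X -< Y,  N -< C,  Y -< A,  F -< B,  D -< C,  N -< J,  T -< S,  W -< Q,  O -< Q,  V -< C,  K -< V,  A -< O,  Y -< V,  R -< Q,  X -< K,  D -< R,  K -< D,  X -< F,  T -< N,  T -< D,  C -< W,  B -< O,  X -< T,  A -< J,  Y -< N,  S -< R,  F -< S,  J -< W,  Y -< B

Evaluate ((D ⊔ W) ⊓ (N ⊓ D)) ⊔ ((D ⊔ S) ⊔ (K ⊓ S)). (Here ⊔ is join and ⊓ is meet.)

R

D ∨ W = W
N ∧ D = T
W ∧ T = T
D ∨ S = R
K ∧ S = X
R ∨ X = R
T ∨ R = R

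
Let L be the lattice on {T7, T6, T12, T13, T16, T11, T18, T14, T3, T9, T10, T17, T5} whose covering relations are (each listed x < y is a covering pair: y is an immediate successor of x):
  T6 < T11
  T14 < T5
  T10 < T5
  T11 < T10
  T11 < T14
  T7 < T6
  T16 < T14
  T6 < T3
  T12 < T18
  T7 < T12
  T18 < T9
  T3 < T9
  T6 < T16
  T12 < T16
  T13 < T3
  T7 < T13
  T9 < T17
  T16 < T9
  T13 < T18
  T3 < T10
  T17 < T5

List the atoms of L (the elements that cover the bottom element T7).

T12, T13, T6

The atoms are exactly the elements that cover T7: T12, T13, T6.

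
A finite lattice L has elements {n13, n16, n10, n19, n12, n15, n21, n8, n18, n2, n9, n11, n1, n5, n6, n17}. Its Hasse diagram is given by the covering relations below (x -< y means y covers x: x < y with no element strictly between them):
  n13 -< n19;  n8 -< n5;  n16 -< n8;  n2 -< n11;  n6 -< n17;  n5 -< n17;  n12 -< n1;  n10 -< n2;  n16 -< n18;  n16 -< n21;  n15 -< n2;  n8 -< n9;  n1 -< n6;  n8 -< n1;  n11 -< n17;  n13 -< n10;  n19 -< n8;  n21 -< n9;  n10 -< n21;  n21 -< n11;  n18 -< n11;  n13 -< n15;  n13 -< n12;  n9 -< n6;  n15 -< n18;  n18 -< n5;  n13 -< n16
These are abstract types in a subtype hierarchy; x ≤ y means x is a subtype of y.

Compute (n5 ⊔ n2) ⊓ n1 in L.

n1

n5 ∨ n2 = n17
n17 ∧ n1 = n1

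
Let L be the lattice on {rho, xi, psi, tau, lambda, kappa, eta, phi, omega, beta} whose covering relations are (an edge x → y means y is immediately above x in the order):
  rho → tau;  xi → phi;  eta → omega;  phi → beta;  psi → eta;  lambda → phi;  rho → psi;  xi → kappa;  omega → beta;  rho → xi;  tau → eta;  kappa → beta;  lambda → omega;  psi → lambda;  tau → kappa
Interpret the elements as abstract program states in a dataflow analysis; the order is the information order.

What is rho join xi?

xi

Common upper bounds of {rho, xi}: beta, kappa, phi, xi.
The least among these is xi.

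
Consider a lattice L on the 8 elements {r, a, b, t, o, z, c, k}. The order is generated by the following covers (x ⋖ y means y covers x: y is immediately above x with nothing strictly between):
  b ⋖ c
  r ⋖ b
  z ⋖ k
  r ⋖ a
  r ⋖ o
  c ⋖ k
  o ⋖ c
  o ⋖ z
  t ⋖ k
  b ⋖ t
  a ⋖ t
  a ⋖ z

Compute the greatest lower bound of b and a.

Common lower bounds of {b, a}: r.
The greatest among these is r.

r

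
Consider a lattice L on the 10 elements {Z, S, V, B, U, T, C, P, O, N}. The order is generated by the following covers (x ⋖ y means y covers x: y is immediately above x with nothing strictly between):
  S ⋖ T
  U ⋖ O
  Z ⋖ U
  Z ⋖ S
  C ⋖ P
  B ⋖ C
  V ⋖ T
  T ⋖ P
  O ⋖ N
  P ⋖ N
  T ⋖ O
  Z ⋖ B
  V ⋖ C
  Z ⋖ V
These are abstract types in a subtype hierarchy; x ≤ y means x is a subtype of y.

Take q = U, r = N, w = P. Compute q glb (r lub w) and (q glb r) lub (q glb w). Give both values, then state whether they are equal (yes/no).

U; U; yes

r lub w = N, so q glb (r lub w) = U glb N = U.
q glb r = U and q glb w = Z, so (q glb r) lub (q glb w) = U lub Z = U.
Equal: yes.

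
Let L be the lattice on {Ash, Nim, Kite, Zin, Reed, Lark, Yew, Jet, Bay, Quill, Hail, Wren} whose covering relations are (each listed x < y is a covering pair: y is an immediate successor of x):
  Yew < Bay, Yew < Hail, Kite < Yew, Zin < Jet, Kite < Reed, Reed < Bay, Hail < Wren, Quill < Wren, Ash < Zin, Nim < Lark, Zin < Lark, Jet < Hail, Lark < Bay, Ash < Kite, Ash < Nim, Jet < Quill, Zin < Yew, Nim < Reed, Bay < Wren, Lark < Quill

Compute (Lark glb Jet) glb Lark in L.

Lark ∧ Jet = Zin
Zin ∧ Lark = Zin

Zin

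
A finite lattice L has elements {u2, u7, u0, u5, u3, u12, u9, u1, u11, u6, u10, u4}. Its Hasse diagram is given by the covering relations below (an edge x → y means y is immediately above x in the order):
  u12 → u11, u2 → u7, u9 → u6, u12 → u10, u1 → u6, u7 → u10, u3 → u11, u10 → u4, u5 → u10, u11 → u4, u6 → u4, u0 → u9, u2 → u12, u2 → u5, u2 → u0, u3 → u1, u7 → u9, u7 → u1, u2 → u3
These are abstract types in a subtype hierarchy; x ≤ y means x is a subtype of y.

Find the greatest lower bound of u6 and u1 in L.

Common lower bounds of {u6, u1}: u1, u2, u3, u7.
The greatest among these is u1.

u1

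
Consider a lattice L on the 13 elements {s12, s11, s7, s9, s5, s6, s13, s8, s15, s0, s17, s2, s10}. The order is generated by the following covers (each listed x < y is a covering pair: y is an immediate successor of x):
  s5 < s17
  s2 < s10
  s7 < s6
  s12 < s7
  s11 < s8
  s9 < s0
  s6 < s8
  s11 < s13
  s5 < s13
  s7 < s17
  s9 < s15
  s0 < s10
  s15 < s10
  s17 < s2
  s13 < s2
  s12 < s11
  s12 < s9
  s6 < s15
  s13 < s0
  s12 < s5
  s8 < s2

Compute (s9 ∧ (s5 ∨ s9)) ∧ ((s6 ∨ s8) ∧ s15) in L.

s12

s5 ∨ s9 = s0
s9 ∧ s0 = s9
s6 ∨ s8 = s8
s8 ∧ s15 = s6
s9 ∧ s6 = s12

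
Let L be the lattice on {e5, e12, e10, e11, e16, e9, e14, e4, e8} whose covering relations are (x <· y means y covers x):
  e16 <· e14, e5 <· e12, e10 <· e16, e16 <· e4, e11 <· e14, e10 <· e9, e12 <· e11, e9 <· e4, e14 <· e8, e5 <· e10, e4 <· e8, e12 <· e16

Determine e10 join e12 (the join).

e16

Common upper bounds of {e10, e12}: e14, e16, e4, e8.
The least among these is e16.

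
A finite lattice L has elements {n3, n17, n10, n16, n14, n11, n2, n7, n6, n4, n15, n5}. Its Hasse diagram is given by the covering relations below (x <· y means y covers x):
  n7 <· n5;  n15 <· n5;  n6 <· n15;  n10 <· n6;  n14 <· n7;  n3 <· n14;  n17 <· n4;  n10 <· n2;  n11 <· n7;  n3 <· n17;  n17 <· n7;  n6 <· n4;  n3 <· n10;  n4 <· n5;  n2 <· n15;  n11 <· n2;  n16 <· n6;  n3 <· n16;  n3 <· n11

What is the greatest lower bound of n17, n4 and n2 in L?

Common lower bounds of {n17, n4, n2}: n3.
The greatest among these is n3.

n3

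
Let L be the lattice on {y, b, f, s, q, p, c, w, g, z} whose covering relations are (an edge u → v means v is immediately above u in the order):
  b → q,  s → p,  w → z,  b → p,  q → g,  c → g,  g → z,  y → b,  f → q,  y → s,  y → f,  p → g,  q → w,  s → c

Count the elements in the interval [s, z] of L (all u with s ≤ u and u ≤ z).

The interval [s, z] = {c, g, p, s, z}, which has 5 elements.

5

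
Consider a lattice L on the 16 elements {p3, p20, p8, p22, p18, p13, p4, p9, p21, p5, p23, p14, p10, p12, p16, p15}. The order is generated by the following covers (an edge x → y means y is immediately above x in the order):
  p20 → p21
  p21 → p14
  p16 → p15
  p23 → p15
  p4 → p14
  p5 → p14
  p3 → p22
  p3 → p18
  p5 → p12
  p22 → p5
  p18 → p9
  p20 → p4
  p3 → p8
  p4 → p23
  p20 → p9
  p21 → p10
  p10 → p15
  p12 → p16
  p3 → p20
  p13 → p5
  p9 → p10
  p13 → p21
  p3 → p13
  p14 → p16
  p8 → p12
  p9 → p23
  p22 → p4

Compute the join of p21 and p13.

p21

Common upper bounds of {p21, p13}: p10, p14, p15, p16, p21.
The least among these is p21.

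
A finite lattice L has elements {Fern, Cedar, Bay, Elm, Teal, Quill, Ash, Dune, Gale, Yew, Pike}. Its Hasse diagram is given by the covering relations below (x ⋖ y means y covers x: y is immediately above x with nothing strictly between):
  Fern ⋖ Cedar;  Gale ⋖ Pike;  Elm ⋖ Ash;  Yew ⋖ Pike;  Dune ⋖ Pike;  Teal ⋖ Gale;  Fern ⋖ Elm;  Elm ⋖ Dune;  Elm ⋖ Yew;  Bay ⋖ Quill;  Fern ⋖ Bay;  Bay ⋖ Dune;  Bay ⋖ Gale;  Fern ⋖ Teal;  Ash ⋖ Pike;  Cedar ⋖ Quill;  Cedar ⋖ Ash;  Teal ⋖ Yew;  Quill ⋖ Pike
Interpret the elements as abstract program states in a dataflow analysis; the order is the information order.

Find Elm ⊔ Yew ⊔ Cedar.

Pike

Common upper bounds of {Elm, Yew, Cedar}: Pike.
The least among these is Pike.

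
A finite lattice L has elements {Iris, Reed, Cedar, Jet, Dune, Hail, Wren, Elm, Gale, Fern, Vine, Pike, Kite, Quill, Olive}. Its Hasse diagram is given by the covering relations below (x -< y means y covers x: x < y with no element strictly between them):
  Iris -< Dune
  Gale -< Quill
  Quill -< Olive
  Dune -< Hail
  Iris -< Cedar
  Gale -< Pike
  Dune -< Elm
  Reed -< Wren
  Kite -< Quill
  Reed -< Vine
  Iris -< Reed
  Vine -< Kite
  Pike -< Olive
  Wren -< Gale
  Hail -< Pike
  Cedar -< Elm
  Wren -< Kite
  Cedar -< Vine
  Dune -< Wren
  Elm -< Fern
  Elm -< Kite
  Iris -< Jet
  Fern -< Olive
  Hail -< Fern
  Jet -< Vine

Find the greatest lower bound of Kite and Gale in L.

Wren

Common lower bounds of {Kite, Gale}: Dune, Iris, Reed, Wren.
The greatest among these is Wren.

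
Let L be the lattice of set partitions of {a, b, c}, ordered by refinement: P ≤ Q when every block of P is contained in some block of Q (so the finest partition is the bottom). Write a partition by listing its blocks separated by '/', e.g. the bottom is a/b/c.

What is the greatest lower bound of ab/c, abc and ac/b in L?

Common lower bounds of {ab/c, abc, ac/b}: a/b/c.
The greatest among these is a/b/c.

a/b/c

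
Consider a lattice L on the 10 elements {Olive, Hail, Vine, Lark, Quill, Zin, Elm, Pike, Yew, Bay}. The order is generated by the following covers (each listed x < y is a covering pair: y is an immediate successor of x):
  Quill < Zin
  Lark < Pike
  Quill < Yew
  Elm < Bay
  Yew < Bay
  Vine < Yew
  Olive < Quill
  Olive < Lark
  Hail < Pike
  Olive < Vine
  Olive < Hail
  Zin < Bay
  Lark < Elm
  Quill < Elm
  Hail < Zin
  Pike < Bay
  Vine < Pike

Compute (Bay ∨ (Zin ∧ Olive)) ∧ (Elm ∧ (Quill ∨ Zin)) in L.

Quill

Zin ∧ Olive = Olive
Bay ∨ Olive = Bay
Quill ∨ Zin = Zin
Elm ∧ Zin = Quill
Bay ∧ Quill = Quill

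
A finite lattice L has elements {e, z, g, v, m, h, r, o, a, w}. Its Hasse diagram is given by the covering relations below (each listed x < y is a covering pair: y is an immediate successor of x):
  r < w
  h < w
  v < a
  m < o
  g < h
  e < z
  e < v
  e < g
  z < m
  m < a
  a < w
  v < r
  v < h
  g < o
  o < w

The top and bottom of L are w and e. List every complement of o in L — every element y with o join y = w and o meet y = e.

Need y with o ∨ y = w and o ∧ y = e.
Checking each element gives: r, v.

r, v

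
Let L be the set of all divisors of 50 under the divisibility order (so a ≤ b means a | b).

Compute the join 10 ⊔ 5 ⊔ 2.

In the divisibility order, the join is the least common multiple: lcm(10, 5, 2) = 10.

10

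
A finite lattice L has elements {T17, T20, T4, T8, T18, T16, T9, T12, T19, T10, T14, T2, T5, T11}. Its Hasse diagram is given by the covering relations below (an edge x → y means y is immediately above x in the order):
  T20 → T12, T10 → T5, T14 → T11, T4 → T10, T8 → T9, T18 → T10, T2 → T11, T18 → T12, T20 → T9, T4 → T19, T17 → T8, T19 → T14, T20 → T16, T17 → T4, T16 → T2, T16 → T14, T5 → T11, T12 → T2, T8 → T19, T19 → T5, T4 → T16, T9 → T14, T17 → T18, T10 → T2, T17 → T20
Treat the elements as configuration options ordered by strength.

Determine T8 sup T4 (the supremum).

Common upper bounds of {T8, T4}: T11, T14, T19, T5.
The least among these is T19.

T19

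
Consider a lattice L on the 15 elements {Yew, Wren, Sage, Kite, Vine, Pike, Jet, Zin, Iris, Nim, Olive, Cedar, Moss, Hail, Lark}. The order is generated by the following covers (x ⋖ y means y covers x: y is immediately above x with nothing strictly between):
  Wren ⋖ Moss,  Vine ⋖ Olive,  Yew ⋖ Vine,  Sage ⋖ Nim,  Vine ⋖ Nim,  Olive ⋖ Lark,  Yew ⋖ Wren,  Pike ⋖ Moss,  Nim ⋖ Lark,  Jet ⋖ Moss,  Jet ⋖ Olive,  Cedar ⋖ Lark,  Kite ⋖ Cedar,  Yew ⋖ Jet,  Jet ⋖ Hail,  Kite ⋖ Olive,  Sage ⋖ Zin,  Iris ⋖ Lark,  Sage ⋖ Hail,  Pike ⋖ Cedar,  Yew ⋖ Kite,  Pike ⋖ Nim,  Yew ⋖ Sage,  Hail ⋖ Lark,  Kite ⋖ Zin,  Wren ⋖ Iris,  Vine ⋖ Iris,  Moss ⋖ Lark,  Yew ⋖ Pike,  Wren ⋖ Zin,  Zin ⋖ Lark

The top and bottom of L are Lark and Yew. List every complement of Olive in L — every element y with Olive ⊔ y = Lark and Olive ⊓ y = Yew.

Need y with Olive ∨ y = Lark and Olive ∧ y = Yew.
Checking each element gives: Pike, Sage, Wren.

Pike, Sage, Wren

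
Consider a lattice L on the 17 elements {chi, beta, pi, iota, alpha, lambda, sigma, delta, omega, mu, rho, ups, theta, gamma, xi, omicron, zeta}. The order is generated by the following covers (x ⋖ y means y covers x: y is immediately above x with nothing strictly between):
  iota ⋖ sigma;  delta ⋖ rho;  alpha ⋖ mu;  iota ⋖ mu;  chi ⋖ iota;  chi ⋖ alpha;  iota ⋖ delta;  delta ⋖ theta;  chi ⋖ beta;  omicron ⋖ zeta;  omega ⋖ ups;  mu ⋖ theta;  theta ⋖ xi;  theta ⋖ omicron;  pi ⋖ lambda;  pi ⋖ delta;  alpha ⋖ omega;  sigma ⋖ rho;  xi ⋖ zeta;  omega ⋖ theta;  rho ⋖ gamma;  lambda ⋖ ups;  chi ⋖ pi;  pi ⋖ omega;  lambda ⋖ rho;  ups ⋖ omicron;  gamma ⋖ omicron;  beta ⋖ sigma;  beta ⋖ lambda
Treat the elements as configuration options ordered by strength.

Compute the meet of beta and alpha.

Common lower bounds of {beta, alpha}: chi.
The greatest among these is chi.

chi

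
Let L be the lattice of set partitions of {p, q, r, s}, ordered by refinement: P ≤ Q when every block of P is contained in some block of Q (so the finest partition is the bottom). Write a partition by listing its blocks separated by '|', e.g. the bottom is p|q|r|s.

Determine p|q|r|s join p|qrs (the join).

p|qrs

The join of p|q|r|s and p|qrs merges any blocks that overlap across the partitions, giving p|qrs.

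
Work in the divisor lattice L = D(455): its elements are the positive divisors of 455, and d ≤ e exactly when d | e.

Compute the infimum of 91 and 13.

13

Common lower bounds of {91, 13}: 1, 13.
The greatest among these is 13.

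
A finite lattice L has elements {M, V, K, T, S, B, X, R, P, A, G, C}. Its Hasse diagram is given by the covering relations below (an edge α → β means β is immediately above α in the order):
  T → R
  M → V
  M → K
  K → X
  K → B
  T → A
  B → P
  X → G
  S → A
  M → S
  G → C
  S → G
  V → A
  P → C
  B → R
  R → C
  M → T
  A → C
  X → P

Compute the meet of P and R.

B

Common lower bounds of {P, R}: B, K, M.
The greatest among these is B.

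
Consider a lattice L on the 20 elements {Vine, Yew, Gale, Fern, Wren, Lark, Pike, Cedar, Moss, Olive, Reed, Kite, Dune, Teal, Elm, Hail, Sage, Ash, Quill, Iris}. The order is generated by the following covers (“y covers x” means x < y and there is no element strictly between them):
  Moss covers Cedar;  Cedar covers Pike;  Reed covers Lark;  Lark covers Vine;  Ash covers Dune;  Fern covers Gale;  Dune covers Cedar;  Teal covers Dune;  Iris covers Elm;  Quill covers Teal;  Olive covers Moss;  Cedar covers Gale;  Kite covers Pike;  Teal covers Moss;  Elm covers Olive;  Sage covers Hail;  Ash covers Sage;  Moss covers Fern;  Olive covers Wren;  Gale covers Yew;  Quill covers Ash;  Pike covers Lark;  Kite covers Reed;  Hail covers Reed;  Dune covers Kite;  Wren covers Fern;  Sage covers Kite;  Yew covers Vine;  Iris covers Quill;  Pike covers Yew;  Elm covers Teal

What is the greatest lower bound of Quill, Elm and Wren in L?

Common lower bounds of {Quill, Elm, Wren}: Fern, Gale, Vine, Yew.
The greatest among these is Fern.

Fern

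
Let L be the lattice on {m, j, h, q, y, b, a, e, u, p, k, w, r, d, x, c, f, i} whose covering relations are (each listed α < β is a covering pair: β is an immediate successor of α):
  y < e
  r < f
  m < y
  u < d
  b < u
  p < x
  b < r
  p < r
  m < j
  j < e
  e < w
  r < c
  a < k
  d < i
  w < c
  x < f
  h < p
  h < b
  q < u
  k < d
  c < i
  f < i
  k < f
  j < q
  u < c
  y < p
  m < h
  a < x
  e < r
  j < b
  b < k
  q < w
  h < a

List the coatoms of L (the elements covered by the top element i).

The coatoms are exactly the elements covered by i: c, d, f.

c, d, f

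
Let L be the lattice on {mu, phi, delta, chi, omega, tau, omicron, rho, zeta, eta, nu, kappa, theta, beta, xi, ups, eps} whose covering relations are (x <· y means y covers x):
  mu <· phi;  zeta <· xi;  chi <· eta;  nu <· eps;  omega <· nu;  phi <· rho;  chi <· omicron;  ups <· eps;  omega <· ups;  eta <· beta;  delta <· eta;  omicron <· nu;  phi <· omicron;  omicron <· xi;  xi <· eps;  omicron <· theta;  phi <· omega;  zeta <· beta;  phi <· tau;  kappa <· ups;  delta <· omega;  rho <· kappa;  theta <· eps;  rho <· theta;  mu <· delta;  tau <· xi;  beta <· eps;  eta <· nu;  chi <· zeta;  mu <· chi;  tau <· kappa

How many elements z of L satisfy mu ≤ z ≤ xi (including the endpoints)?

7

The interval [mu, xi] = {chi, mu, omicron, phi, tau, xi, zeta}, which has 7 elements.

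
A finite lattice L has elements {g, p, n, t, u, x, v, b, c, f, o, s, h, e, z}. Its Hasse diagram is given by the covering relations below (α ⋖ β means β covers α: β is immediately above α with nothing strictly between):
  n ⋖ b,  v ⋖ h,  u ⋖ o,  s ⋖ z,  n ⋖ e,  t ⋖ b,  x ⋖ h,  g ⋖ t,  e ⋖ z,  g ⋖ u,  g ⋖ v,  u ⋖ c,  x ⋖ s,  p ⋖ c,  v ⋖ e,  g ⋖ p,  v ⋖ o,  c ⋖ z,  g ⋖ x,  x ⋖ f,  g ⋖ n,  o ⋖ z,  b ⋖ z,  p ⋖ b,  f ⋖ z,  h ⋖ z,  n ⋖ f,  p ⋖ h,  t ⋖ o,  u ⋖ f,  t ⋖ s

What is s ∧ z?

s

Common lower bounds of {s, z}: g, s, t, x.
The greatest among these is s.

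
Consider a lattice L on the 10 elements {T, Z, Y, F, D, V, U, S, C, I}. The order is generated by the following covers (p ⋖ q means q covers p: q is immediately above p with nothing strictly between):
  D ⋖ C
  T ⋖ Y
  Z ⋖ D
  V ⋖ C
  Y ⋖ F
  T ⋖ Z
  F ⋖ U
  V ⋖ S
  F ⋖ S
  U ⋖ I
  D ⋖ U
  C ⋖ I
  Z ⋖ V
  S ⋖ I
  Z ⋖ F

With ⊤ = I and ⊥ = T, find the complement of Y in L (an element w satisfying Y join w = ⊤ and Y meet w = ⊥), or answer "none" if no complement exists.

Need w with Y ∨ w = I and Y ∧ w = T.
Checking each element gives: C.

C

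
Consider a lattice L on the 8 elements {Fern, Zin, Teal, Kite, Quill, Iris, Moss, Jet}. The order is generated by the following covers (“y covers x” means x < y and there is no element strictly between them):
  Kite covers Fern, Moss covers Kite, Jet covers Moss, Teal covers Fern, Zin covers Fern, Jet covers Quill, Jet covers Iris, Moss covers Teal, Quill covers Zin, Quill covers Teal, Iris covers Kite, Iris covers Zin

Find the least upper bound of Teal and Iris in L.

Jet

Common upper bounds of {Teal, Iris}: Jet.
The least among these is Jet.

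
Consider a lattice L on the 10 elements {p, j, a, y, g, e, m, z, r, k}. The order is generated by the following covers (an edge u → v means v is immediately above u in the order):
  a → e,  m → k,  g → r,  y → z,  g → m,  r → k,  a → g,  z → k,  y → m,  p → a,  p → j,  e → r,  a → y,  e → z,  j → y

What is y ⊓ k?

Common lower bounds of {y, k}: a, j, p, y.
The greatest among these is y.

y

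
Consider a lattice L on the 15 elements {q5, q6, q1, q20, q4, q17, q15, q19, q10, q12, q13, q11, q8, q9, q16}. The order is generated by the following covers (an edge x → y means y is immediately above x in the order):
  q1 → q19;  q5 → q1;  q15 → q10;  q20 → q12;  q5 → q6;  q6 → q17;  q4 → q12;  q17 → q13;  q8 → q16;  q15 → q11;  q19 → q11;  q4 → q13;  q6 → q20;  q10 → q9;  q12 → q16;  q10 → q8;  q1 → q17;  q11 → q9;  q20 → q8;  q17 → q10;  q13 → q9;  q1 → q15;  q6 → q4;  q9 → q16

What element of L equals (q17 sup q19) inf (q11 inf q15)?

q17 ∨ q19 = q9
q11 ∧ q15 = q15
q9 ∧ q15 = q15

q15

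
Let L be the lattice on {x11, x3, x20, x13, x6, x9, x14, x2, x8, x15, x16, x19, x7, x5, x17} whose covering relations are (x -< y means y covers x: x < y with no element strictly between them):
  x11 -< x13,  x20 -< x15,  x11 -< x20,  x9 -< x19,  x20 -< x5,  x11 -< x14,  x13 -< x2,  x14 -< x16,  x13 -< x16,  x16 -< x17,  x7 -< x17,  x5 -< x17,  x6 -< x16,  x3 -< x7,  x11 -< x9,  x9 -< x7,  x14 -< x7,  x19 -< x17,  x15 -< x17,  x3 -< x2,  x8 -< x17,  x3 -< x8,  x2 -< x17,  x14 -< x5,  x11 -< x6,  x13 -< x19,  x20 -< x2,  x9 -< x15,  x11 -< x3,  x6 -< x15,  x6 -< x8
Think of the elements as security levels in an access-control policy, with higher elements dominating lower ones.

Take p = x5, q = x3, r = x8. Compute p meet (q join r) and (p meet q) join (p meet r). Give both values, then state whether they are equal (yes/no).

q join r = x8, so p meet (q join r) = x5 meet x8 = x11.
p meet q = x11 and p meet r = x11, so (p meet q) join (p meet r) = x11 join x11 = x11.
Equal: yes.

x11; x11; yes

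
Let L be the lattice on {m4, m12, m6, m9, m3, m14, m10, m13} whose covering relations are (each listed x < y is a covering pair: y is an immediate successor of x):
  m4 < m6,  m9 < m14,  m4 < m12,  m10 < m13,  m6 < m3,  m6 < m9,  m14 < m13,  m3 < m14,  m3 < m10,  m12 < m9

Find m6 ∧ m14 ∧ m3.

m6

Common lower bounds of {m6, m14, m3}: m4, m6.
The greatest among these is m6.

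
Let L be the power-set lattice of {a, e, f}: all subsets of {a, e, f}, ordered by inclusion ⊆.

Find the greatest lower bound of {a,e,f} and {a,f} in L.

Common lower bounds of {{a,e,f}, {a,f}}: {a,f}, {a}, {f}, {}.
The greatest among these is {a,f}.

{a,f}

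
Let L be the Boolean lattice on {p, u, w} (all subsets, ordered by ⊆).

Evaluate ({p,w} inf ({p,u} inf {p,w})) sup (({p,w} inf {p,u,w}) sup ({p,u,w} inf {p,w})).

{p,w}

{p,u} ∧ {p,w} = {p}
{p,w} ∧ {p} = {p}
{p,w} ∧ {p,u,w} = {p,w}
{p,u,w} ∧ {p,w} = {p,w}
{p,w} ∨ {p,w} = {p,w}
{p} ∨ {p,w} = {p,w}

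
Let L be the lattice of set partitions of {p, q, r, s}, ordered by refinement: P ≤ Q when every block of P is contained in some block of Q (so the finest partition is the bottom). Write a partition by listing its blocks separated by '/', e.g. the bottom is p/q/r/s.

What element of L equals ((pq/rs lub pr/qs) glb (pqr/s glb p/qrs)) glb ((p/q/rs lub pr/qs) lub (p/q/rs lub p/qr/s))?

p/qr/s

pq/rs ∨ pr/qs = pqrs
pqr/s ∧ p/qrs = p/qr/s
pqrs ∧ p/qr/s = p/qr/s
p/q/rs ∨ pr/qs = pqrs
p/q/rs ∨ p/qr/s = p/qrs
pqrs ∨ p/qrs = pqrs
p/qr/s ∧ pqrs = p/qr/s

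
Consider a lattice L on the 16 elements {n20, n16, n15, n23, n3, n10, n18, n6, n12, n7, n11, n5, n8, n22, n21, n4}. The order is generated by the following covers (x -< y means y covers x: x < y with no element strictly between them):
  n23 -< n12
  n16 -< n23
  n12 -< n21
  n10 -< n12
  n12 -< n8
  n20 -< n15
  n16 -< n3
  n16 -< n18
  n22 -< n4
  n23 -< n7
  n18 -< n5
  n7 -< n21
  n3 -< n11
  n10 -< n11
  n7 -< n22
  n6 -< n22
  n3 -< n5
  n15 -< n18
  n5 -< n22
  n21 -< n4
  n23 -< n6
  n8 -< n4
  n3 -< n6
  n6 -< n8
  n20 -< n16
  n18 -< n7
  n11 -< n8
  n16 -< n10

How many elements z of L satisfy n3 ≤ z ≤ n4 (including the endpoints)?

7

The interval [n3, n4] = {n11, n22, n3, n4, n5, n6, n8}, which has 7 elements.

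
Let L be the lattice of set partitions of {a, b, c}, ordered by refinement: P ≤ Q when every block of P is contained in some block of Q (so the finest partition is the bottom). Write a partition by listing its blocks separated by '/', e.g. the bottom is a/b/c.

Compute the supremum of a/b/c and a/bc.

Common upper bounds of {a/b/c, a/bc}: a/bc, abc.
The least among these is a/bc.

a/bc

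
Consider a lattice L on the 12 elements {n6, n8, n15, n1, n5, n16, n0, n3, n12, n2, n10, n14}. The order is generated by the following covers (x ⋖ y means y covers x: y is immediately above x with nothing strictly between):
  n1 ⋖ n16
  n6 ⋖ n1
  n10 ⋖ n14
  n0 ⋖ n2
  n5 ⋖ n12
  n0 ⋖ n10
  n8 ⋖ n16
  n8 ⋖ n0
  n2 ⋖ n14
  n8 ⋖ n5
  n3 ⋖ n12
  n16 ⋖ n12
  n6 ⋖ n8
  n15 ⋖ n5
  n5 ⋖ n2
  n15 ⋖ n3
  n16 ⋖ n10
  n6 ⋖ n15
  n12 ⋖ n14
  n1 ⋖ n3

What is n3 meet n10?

Common lower bounds of {n3, n10}: n1, n6.
The greatest among these is n1.

n1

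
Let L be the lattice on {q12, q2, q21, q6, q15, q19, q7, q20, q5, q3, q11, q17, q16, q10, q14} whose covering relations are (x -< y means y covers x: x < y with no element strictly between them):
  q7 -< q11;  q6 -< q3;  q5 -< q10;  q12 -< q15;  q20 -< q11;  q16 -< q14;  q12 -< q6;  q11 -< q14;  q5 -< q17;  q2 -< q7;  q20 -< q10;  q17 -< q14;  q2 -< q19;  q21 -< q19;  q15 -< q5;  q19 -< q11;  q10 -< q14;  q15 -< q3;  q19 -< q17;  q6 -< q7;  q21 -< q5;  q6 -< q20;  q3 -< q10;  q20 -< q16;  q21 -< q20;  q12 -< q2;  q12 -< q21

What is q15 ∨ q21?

q5

Common upper bounds of {q15, q21}: q10, q14, q17, q5.
The least among these is q5.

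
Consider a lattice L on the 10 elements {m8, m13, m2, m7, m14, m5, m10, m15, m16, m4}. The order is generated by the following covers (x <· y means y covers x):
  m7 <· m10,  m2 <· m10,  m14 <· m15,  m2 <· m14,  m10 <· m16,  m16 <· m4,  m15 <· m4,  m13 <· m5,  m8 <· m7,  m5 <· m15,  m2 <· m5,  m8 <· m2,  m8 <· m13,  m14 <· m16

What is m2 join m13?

m5

Common upper bounds of {m2, m13}: m15, m4, m5.
The least among these is m5.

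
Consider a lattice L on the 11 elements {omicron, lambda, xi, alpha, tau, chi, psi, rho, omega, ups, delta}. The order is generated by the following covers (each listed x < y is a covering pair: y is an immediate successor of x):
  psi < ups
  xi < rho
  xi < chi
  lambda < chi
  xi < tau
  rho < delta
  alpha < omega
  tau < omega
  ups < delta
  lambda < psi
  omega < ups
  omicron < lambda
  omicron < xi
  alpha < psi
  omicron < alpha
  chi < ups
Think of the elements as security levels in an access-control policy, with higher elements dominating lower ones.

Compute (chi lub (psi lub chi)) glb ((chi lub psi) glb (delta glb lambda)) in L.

psi ∨ chi = ups
chi ∨ ups = ups
chi ∨ psi = ups
delta ∧ lambda = lambda
ups ∧ lambda = lambda
ups ∧ lambda = lambda

lambda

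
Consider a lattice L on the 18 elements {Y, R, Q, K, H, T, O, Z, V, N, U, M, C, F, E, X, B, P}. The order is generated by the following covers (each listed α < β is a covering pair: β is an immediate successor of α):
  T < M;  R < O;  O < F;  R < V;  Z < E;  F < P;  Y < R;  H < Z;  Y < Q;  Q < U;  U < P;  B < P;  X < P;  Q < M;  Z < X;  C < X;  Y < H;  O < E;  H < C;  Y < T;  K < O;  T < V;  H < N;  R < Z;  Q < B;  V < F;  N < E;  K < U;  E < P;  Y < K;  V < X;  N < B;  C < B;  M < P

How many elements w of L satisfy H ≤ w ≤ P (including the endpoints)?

The interval [H, P] = {B, C, E, H, N, P, X, Z}, which has 8 elements.

8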